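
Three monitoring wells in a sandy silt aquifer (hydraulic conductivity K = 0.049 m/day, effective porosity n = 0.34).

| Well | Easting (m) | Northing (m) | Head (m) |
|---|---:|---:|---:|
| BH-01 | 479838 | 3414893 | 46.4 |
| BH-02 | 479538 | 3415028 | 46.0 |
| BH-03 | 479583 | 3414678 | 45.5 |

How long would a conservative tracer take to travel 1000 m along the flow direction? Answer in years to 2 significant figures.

7000 years

Three-point gradient (reference BH-01): Δ to BH-02 = (-300, 135, -0.4), Δ to BH-03 = (-255, -215, -0.9).
∂h/∂x = +0.002098, ∂h/∂y = +0.001698 (det = 98925).
|∇h| = √(0.002098² + 0.001698²) = 0.002699
Seepage velocity v = K·i/n = 0.049 × 0.002699 / 0.34 = 0.000389 m/day.
t = 1000 / 0.000389 = 2.571e+06 days = 7.04e+03 years.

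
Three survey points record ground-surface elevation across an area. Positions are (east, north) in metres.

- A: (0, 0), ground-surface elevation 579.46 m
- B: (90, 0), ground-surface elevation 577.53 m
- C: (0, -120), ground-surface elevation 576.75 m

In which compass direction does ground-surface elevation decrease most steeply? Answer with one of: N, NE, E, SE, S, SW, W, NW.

∂z/∂x = (577.53 − 579.46) / (90 − 0) = -0.02144
∂z/∂y = (576.75 − 579.46) / (-120 − 0) = +0.02258
Steepest decrease is along −∇f = (+0.02144 E, -0.02258 N) → southeast.

SE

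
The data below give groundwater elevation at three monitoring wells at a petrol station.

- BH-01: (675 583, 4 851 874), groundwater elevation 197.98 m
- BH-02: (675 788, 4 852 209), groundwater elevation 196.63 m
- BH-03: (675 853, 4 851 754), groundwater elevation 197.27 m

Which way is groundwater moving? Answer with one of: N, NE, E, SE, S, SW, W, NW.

NE

With h = a·x + b·y + c and BH-01 as origin, the differences give:
  205·a + 335·b = -1.35
  270·a + (-120)·b = -0.71
Eliminate b (×(-120) and ×335, subtract): -115050·a = 399.850 → a = ∂h/∂x = -0.003475
Back-substitute: b = ∂h/∂y = -0.001903.
Flow = −∇h = (+0.003475 east, +0.001903 north), which points northeast.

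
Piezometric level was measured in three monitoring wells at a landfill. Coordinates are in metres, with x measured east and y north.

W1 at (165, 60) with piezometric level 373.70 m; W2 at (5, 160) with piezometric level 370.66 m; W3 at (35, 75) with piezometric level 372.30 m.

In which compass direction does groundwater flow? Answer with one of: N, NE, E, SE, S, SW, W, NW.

Three-point gradient (reference W1): Δ to W2 = (-160, 100, -3.04), Δ to W3 = (-130, 15, -1.40).
∂h/∂x = +0.008906, ∂h/∂y = -0.01615 (det = 10600).
Flow = −∇h = (-0.008906 east, +0.01615 north), which points northwest.

NW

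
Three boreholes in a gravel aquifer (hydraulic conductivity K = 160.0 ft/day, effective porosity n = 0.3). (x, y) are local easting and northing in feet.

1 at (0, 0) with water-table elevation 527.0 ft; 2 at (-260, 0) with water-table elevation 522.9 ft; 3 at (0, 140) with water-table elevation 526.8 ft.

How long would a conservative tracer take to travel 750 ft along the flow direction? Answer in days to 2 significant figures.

∂h/∂x = (522.9 − 527.0) / (-260 − 0) = +0.01577
∂h/∂y = (526.8 − 527.0) / (140 − 0) = -0.001429
|∇h| = √(0.01577² + -0.001429²) = 0.01583
Seepage velocity v = K·i/n = 160.0 × 0.01583 / 0.3 = 8.443 ft/day.
t = 750 / 8.443 = 88.83 days.

89 days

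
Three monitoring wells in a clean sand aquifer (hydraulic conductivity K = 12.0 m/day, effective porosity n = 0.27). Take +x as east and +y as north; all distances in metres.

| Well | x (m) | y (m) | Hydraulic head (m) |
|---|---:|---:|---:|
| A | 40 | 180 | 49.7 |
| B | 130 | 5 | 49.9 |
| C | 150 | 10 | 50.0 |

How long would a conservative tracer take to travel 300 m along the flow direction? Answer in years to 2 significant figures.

3.8 years

With h = a·x + b·y + c and A as origin, the differences give:
  90·a + (-175)·b = +0.2
  110·a + (-170)·b = +0.3
Eliminate b (×(-170) and ×(-175), subtract): 3950·a = 18.50 → a = ∂h/∂x = +0.004684
Back-substitute: b = ∂h/∂y = +0.001266.
|∇h| = √(0.004684² + 0.001266²) = 0.004852
Seepage velocity v = K·i/n = 12.0 × 0.004852 / 0.27 = 0.2156 m/day.
t = 300 / 0.2156 = 1391 days = 3.81 years.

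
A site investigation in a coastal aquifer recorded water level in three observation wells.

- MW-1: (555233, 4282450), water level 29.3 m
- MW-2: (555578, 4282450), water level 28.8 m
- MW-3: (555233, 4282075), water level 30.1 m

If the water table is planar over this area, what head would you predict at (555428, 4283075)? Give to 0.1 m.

∂h/∂x = (28.8 − 29.3) / (555578 − 555233) = -0.001449
∂h/∂y = (30.1 − 29.3) / (4282075 − 4282450) = -0.002133
h(555428, 4283075) = 29.3 + (-0.001449)·(195) + (-0.002133)·(625) = 29.3 -0.283 -1.333 = 27.684 m.

27.7 m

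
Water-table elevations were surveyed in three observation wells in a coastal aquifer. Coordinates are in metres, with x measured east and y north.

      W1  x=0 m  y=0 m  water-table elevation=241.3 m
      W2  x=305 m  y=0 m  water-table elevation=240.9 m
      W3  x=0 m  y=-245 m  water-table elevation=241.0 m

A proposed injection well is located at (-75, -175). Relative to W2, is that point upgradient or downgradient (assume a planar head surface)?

∂h/∂x = (240.9 − 241.3) / (305 − 0) = -0.001311
∂h/∂y = (241.0 − 241.3) / (-245 − 0) = +0.001224
Head at (-75, -175) = 241.3 + (-0.001311)·(-75) + (+0.001224)·(-175) = 241.18 m.
That is higher than the 240.9 m at W2, so the point is upgradient.

upgradient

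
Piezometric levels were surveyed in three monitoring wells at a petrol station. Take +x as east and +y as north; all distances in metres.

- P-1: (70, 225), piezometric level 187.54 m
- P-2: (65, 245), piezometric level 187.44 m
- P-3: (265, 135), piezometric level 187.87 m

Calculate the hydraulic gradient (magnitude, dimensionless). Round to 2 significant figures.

0.0052

Taking P-1 as reference: P-2−P-1 = (-5, 20, -0.10); P-3−P-1 = (195, -90, +0.33).
Solve a·Δx + b·Δy = Δh: det = (-5)·(-90) − 195·20 = -3450.
∂h/∂x = [(-0.10)·(-90) − (+0.33)·20] / -3450 = -0.0006957
∂h/∂y = [(-5)·(+0.33) − 195·(-0.10)] / -3450 = -0.005174
|∇h| = √(-0.0006957² + -0.005174²) = 0.005221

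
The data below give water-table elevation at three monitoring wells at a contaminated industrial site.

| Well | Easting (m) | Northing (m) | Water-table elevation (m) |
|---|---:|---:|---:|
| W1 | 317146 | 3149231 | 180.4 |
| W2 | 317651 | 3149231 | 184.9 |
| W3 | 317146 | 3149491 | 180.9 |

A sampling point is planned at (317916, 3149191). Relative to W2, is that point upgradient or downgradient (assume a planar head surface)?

∂h/∂x = (184.9 − 180.4) / (317651 − 317146) = +0.008911
∂h/∂y = (180.9 − 180.4) / (3149491 − 3149231) = +0.001923
Head at (317916, 3149191) = 180.4 + (+0.008911)·(770) + (+0.001923)·(-40) = 187.18 m.
That is higher than the 184.9 m at W2, so the point is upgradient.

upgradient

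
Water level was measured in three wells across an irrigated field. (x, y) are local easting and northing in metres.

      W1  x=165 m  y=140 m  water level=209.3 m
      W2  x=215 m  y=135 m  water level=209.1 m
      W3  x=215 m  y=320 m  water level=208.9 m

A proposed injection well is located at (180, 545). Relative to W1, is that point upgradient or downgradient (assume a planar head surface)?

Differences from W1: to W2 (Δx, Δy, Δh) = (50, -5, -0.2); to W3 = (50, 180, -0.4).
Solve a·Δx + b·Δy = Δh: det = 50·180 − 50·(-5) = 9250.
∂h/∂x = [(-0.2)·180 − (-0.4)·(-5)] / 9250 = -0.004108
∂h/∂y = [50·(-0.4) − 50·(-0.2)] / 9250 = -0.001081
Head at (180, 545) = 209.3 + (-0.004108)·(15) + (-0.001081)·(405) = 208.80 m.
That is lower than the 209.3 m at W1, so the point is downgradient.

downgradient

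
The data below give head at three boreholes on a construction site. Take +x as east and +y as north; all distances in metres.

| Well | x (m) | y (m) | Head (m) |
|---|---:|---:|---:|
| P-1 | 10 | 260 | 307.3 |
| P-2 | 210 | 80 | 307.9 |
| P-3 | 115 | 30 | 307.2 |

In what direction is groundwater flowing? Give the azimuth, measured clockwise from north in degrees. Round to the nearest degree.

With h = a·x + b·y + c and P-1 as origin, the differences give:
  200·a + (-180)·b = +0.6
  105·a + (-230)·b = -0.1
Eliminate b (×(-230) and ×(-180), subtract): -27100·a = -156.00 → a = ∂h/∂x = +0.005756
Back-substitute: b = ∂h/∂y = +0.003063.
Flow direction (−∇h) has components (-0.005756 E, -0.003063 N).
Azimuth = atan2(E, N) = atan2(-0.005756, -0.003063) = 242.0° ≈ 242°.

242°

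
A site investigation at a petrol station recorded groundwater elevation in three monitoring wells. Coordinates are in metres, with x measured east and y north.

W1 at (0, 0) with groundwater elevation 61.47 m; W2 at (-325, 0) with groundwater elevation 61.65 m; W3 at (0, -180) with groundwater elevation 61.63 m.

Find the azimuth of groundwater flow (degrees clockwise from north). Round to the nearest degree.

∂h/∂x = (61.65 − 61.47) / (-325 − 0) = -0.0005538
∂h/∂y = (61.63 − 61.47) / (-180 − 0) = -0.0008889
Flow direction (−∇h) has components (+0.0005538 E, +0.0008889 N).
Azimuth = atan2(E, N) = atan2(+0.0005538, +0.0008889) = 31.9° ≈ 032°.

032°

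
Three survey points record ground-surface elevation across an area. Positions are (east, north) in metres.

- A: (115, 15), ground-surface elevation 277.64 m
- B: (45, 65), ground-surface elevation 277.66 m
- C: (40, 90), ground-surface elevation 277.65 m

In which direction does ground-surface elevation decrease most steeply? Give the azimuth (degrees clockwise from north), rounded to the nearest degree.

Three-point gradient (reference A): Δ to B = (-70, 50, +0.02), Δ to C = (-75, 75, +0.01).
∂z/∂x = -0.0006667, ∂z/∂y = -0.0005333 (det = -1500).
Steepest decrease is along −∇f: components (+0.0006667 E, +0.0005333 N).
Azimuth = atan2(+0.0006667, +0.0005333) = 51.3° ≈ 051°.

051°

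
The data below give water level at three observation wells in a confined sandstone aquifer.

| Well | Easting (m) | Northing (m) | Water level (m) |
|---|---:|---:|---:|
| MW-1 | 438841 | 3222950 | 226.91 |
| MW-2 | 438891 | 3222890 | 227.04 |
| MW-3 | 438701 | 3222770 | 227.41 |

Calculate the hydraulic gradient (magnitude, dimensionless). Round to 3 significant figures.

Three-point gradient (reference MW-1): Δ to MW-2 = (50, -60, +0.13), Δ to MW-3 = (-140, -180, +0.50).
∂h/∂x = -0.0003793, ∂h/∂y = -0.002483 (det = -17400).
|∇h| = √(-0.0003793² + -0.002483²) = 0.002512

0.00251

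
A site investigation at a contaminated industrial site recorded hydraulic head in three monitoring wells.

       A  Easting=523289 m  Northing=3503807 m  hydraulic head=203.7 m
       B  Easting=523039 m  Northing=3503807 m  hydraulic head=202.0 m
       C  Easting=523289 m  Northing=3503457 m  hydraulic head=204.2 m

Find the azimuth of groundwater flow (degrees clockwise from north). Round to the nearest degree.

282°

∂h/∂x = (202.0 − 203.7) / (523039 − 523289) = +0.006800
∂h/∂y = (204.2 − 203.7) / (3503457 − 3503807) = -0.001429
Flow direction (−∇h) has components (-0.006800 E, +0.001429 N).
Azimuth = atan2(E, N) = atan2(-0.006800, +0.001429) = 281.9° ≈ 282°.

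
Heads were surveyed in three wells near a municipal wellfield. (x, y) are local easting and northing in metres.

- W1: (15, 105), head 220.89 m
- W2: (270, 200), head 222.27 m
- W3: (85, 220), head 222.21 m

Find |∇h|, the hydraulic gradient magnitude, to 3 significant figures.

Differences from W1: to W2 (Δx, Δy, Δh) = (255, 95, +1.38); to W3 = (70, 115, +1.32).
Solve a·Δx + b·Δy = Δh: det = 255·115 − 70·95 = 22675.
∂h/∂x = [(+1.38)·115 − (+1.32)·95] / 22675 = +0.001469
∂h/∂y = [255·(+1.32) − 70·(+1.38)] / 22675 = +0.01058
|∇h| = √(0.001469² + 0.01058²) = 0.01068

0.0107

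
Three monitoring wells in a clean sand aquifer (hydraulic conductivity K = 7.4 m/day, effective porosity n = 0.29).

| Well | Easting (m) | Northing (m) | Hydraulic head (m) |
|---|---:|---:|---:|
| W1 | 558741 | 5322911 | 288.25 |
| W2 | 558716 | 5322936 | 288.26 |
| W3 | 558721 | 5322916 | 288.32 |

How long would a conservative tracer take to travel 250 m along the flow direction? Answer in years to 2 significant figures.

4.4 years

Differences from W1: to W2 (Δx, Δy, Δh) = (-25, 25, +0.01); to W3 = (-20, 5, +0.07).
Determinant of the coordinate differences = (-25)·5 − (-20)·25 = 375.
∂h/∂x = [(+0.01)·5 − (+0.07)·25] / 375 = -0.004533
∂h/∂y = [(-25)·(+0.07) − (-20)·(+0.01)] / 375 = -0.004133
|∇h| = √(-0.004533² + -0.004133²) = 0.006134
Seepage velocity v = K·i/n = 7.4 × 0.006134 / 0.29 = 0.1565 m/day.
t = 250 / 0.1565 = 1597 days = 4.37 years.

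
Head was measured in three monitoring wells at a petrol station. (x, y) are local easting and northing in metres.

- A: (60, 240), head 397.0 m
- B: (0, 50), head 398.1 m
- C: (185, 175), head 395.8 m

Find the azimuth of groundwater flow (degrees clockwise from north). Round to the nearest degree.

078°

With h = a·x + b·y + c and A as origin, the differences give:
  (-60)·a + (-190)·b = +1.1
  125·a + (-65)·b = -1.2
Eliminate b (×(-65) and ×(-190), subtract): 27650·a = -299.50 → a = ∂h/∂x = -0.01083
Back-substitute: b = ∂h/∂y = -0.002369.
Flow direction (−∇h) has components (+0.01083 E, +0.002369 N).
Azimuth = atan2(E, N) = atan2(+0.01083, +0.002369) = 77.7° ≈ 078°.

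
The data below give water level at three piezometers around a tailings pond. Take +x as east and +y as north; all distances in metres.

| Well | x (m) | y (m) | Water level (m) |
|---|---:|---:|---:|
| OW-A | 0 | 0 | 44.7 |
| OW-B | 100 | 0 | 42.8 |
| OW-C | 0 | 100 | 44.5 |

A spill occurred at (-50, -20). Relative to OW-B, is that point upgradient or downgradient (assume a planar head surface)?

∂h/∂x = (42.8 − 44.7) / (100 − 0) = -0.01900
∂h/∂y = (44.5 − 44.7) / (100 − 0) = -0.002000
Head at (-50, -20) = 44.7 + (-0.01900)·(-50) + (-0.002000)·(-20) = 45.69 m.
That is higher than the 42.8 m at OW-B, so the point is upgradient.

upgradient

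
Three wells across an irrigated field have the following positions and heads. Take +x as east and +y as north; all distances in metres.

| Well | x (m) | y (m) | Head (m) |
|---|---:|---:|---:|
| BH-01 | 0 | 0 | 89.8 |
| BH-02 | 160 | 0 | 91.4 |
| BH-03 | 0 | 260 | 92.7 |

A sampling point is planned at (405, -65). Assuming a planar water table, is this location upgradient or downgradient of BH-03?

∂h/∂x = (91.4 − 89.8) / (160 − 0) = +0.01000
∂h/∂y = (92.7 − 89.8) / (260 − 0) = +0.01115
Head at (405, -65) = 89.8 + (+0.01000)·(405) + (+0.01115)·(-65) = 93.13 m.
That is higher than the 92.7 m at BH-03, so the point is upgradient.

upgradient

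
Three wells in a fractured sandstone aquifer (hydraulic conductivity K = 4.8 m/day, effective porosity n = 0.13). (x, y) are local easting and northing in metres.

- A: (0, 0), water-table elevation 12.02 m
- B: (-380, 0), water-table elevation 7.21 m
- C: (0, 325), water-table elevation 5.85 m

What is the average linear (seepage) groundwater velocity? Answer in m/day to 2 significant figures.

0.84 m/day

∂h/∂x = (7.21 − 12.02) / (-380 − 0) = +0.01266
∂h/∂y = (5.85 − 12.02) / (325 − 0) = -0.01898
|∇h| = √(0.01266² + -0.01898²) = 0.02281
Seepage velocity v = K·i/n = 4.8 × 0.02281 / 0.13 = 0.8422 m/day.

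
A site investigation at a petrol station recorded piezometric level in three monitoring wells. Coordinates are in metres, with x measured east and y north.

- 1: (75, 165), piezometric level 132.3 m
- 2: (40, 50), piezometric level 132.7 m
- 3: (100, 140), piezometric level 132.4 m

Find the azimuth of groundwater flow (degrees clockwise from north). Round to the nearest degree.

Differences from 1: to 2 (Δx, Δy, Δh) = (-35, -115, +0.4); to 3 = (25, -25, +0.1).
Solve a·Δx + b·Δy = Δh: det = (-35)·(-25) − 25·(-115) = 3750.
∂h/∂x = [(+0.4)·(-25) − (+0.1)·(-115)] / 3750 = +0.0004000
∂h/∂y = [(-35)·(+0.1) − 25·(+0.4)] / 3750 = -0.003600
Flow direction (−∇h) has components (-0.0004000 E, +0.003600 N).
Azimuth = atan2(E, N) = atan2(-0.0004000, +0.003600) = 353.7° ≈ 354°.

354°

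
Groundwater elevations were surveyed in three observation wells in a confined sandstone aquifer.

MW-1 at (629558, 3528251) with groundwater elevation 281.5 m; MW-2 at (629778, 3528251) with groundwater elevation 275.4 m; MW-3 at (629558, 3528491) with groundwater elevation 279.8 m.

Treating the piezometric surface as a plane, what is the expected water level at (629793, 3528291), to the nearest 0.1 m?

274.7 m

∂h/∂x = (275.4 − 281.5) / (629778 − 629558) = -0.02773
∂h/∂y = (279.8 − 281.5) / (3528491 − 3528251) = -0.007083
h(629793, 3528291) = 281.5 + (-0.02773)·(235) + (-0.007083)·(40) = 281.5 -6.516 -0.283 = 274.701 m.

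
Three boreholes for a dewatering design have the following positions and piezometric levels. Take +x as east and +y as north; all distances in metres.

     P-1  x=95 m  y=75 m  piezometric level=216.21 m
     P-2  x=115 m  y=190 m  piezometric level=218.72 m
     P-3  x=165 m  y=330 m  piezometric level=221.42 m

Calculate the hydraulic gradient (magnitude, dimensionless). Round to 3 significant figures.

0.0279

Taking P-1 as reference: P-2−P-1 = (20, 115, +2.51); P-3−P-1 = (70, 255, +5.21).
Solve a·Δx + b·Δy = Δh: det = 20·255 − 70·115 = -2950.
∂h/∂x = [(+2.51)·255 − (+5.21)·115] / -2950 = -0.01386
∂h/∂y = [20·(+5.21) − 70·(+2.51)] / -2950 = +0.02424
|∇h| = √(-0.01386² + 0.02424²) = 0.02792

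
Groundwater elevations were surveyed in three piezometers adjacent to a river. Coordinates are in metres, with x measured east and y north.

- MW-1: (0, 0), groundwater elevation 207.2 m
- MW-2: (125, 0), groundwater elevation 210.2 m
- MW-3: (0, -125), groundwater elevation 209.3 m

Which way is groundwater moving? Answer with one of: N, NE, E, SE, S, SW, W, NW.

NW

∂h/∂x = (210.2 − 207.2) / (125 − 0) = +0.02400
∂h/∂y = (209.3 − 207.2) / (-125 − 0) = -0.01680
Flow = −∇h = (-0.02400 east, +0.01680 north), which points northwest.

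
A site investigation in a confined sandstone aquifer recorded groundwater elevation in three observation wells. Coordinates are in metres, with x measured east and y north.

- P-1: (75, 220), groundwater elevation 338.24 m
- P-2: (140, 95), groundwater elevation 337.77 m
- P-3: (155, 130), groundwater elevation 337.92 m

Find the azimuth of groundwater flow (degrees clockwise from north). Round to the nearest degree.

Taking P-1 as reference: P-2−P-1 = (65, -125, -0.47); P-3−P-1 = (80, -90, -0.32).
Solve a·Δx + b·Δy = Δh: det = 65·(-90) − 80·(-125) = 4150.
∂h/∂x = [(-0.47)·(-90) − (-0.32)·(-125)] / 4150 = +0.0005542
∂h/∂y = [65·(-0.32) − 80·(-0.47)] / 4150 = +0.004048
Flow direction (−∇h) has components (-0.0005542 E, -0.004048 N).
Azimuth = atan2(E, N) = atan2(-0.0005542, -0.004048) = 187.8° ≈ 188°.

188°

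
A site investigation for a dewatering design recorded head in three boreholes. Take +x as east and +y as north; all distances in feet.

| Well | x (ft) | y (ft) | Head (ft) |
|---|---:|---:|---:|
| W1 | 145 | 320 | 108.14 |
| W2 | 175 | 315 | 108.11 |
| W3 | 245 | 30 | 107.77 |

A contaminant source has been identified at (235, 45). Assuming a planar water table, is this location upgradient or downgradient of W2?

Differences from W1: to W2 (Δx, Δy, Δh) = (30, -5, -0.03); to W3 = (100, -290, -0.37).
Solve a·Δx + b·Δy = Δh: det = 30·(-290) − 100·(-5) = -8200.
∂h/∂x = [(-0.03)·(-290) − (-0.37)·(-5)] / -8200 = -0.0008354
∂h/∂y = [30·(-0.37) − 100·(-0.03)] / -8200 = +0.0009878
Head at (235, 45) = 108.14 + (-0.0008354)·(90) + (+0.0009878)·(-275) = 107.79 ft.
That is lower than the 108.11 ft at W2, so the point is downgradient.

downgradient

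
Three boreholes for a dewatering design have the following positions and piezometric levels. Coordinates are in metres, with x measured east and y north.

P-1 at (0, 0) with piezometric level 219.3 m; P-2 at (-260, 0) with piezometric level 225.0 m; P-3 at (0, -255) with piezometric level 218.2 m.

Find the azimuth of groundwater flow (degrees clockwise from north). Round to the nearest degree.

∂h/∂x = (225.0 − 219.3) / (-260 − 0) = -0.02192
∂h/∂y = (218.2 − 219.3) / (-255 − 0) = +0.004314
Flow direction (−∇h) has components (+0.02192 E, -0.004314 N).
Azimuth = atan2(E, N) = atan2(+0.02192, -0.004314) = 101.1° ≈ 101°.

101°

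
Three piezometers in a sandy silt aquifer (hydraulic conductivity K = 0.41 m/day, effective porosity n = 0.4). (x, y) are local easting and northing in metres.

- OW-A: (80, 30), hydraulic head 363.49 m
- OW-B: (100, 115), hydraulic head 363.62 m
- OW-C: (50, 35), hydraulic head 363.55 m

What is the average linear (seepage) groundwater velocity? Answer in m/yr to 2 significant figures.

0.96 m/yr

Differences from OW-A: to OW-B (Δx, Δy, Δh) = (20, 85, +0.13); to OW-C = (-30, 5, +0.06).
Determinant of the coordinate differences = 20·5 − (-30)·85 = 2650.
∂h/∂x = [(+0.13)·5 − (+0.06)·85] / 2650 = -0.001679
∂h/∂y = [20·(+0.06) − (-30)·(+0.13)] / 2650 = +0.001925
|∇h| = √(-0.001679² + 0.001925²) = 0.002554
Seepage velocity v = K·i/n = 0.41 × 0.002554 / 0.4 = 0.002618 m/day = 0.9562 m/yr.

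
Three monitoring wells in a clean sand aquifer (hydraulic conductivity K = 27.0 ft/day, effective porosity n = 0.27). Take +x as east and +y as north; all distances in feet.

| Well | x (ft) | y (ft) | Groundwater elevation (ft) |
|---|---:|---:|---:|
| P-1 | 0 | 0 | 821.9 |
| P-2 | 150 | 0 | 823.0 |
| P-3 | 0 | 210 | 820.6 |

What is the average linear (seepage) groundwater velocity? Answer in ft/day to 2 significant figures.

0.96 ft/day

∂h/∂x = (823.0 − 821.9) / (150 − 0) = +0.007333
∂h/∂y = (820.6 − 821.9) / (210 − 0) = -0.006190
|∇h| = √(0.007333² + -0.006190²) = 0.009596
Seepage velocity v = K·i/n = 27.0 × 0.009596 / 0.27 = 0.9596 ft/day.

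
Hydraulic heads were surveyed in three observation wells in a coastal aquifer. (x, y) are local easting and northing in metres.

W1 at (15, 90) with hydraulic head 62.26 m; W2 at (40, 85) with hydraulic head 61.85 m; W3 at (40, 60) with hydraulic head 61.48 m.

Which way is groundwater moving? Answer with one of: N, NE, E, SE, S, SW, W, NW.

Three-point gradient (reference W1): Δ to W2 = (25, -5, -0.41), Δ to W3 = (25, -30, -0.78).
∂h/∂x = -0.01344, ∂h/∂y = +0.01480 (det = -625).
Flow = −∇h = (+0.01344 east, -0.01480 north), which points southeast.

SE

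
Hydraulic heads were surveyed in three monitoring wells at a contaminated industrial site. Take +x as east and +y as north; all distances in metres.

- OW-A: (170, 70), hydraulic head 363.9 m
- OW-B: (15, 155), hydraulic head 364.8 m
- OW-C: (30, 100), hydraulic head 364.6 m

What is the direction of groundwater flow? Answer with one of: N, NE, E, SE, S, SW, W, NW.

Taking OW-A as reference: OW-B−OW-A = (-155, 85, +0.9); OW-C−OW-A = (-140, 30, +0.7).
Determinant of the coordinate differences = (-155)·30 − (-140)·85 = 7250.
∂h/∂x = [(+0.9)·30 − (+0.7)·85] / 7250 = -0.004483
∂h/∂y = [(-155)·(+0.7) − (-140)·(+0.9)] / 7250 = +0.002414
Flow = −∇h = (+0.004483 east, -0.002414 north), which points southeast.

SE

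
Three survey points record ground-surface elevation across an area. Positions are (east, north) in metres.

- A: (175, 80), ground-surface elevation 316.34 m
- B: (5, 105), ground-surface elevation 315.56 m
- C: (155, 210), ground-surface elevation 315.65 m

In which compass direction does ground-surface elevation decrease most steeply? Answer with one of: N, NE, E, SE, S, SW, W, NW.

Differences from A: to B (Δx, Δy, Δh) = (-170, 25, -0.78); to C = (-20, 130, -0.69).
Determinant of the coordinate differences = (-170)·130 − (-20)·25 = -21600.
∂z/∂x = [(-0.78)·130 − (-0.69)·25] / -21600 = +0.003896
∂z/∂y = [(-170)·(-0.69) − (-20)·(-0.78)] / -21600 = -0.004708
Steepest decrease is along −∇f = (-0.003896 E, +0.004708 N) → northwest.

NW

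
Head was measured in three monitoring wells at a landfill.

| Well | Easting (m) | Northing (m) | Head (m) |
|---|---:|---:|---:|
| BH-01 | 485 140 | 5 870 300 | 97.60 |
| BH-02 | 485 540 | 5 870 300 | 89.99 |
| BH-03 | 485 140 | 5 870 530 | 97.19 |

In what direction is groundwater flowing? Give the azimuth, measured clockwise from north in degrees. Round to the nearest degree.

∂h/∂x = (89.99 − 97.60) / (485540 − 485140) = -0.01903
∂h/∂y = (97.19 − 97.60) / (5870530 − 5870300) = -0.001783
Flow direction (−∇h) has components (+0.01903 E, +0.001783 N).
Azimuth = atan2(E, N) = atan2(+0.01903, +0.001783) = 84.6° ≈ 085°.

085°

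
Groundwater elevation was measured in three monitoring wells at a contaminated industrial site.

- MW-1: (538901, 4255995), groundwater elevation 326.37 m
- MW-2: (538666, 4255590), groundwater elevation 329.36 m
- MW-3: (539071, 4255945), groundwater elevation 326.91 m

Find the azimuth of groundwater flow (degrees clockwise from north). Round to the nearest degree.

354°

With h = a·x + b·y + c and MW-1 as origin, the differences give:
  (-235)·a + (-405)·b = +2.99
  170·a + (-50)·b = +0.54
Eliminate b (×(-50) and ×(-405), subtract): 80600·a = 69.200 → a = ∂h/∂x = +0.0008586
Back-substitute: b = ∂h/∂y = -0.007881.
Flow direction (−∇h) has components (-0.0008586 E, +0.007881 N).
Azimuth = atan2(E, N) = atan2(-0.0008586, +0.007881) = 353.8° ≈ 354°.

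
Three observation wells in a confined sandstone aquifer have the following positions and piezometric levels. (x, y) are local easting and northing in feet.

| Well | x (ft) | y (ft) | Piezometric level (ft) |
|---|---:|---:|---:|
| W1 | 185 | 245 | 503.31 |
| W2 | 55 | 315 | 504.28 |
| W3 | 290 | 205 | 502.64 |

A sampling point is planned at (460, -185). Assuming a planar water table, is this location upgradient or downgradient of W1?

downgradient

Differences from W1: to W2 (Δx, Δy, Δh) = (-130, 70, +0.97); to W3 = (105, -40, -0.67).
Determinant of the coordinate differences = (-130)·(-40) − 105·70 = -2150.
∂h/∂x = [(+0.97)·(-40) − (-0.67)·70] / -2150 = -0.003767
∂h/∂y = [(-130)·(-0.67) − 105·(+0.97)] / -2150 = +0.006860
Head at (460, -185) = 503.31 + (-0.003767)·(275) + (+0.006860)·(-430) = 499.32 ft.
That is lower than the 503.31 ft at W1, so the point is downgradient.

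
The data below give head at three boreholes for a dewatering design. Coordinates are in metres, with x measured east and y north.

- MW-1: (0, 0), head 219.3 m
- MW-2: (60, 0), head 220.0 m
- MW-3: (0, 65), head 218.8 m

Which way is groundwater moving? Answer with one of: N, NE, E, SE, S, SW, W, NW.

∂h/∂x = (220.0 − 219.3) / (60 − 0) = +0.01167
∂h/∂y = (218.8 − 219.3) / (65 − 0) = -0.007692
Flow = −∇h = (-0.01167 east, +0.007692 north), which points northwest.

NW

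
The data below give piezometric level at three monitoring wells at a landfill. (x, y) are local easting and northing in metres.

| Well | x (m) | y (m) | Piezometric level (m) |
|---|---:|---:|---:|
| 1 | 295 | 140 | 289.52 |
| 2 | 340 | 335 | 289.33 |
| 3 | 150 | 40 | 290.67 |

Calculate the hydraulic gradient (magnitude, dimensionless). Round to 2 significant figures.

Taking 1 as reference: 2−1 = (45, 195, -0.19); 3−1 = (-145, -100, +1.15).
Solve a·Δx + b·Δy = Δh: det = 45·(-100) − (-145)·195 = 23775.
∂h/∂x = [(-0.19)·(-100) − (+1.15)·195] / 23775 = -0.008633
∂h/∂y = [45·(+1.15) − (-145)·(-0.19)] / 23775 = +0.001018
|∇h| = √(-0.008633² + 0.001018²) = 0.008693

0.0087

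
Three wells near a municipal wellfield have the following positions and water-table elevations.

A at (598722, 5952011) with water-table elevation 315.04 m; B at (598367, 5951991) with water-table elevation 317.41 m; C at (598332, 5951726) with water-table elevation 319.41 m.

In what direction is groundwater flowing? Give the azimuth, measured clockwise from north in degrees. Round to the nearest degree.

043°

With h = a·x + b·y + c and A as origin, the differences give:
  (-355)·a + (-20)·b = +2.37
  (-390)·a + (-285)·b = +4.37
Eliminate b (×(-285) and ×(-20), subtract): 93375·a = -588.050 → a = ∂h/∂x = -0.006298
Back-substitute: b = ∂h/∂y = -0.006715.
Flow direction (−∇h) has components (+0.006298 E, +0.006715 N).
Azimuth = atan2(E, N) = atan2(+0.006298, +0.006715) = 43.2° ≈ 043°.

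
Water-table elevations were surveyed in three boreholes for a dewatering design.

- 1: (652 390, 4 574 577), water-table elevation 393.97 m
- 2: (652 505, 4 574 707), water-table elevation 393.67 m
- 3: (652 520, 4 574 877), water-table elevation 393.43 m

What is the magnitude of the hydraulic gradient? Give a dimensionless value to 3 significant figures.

0.00173

Taking 1 as reference: 2−1 = (115, 130, -0.30); 3−1 = (130, 300, -0.54).
Determinant of the coordinate differences = 115·300 − 130·130 = 17600.
∂h/∂x = [(-0.30)·300 − (-0.54)·130] / 17600 = -0.001125
∂h/∂y = [115·(-0.54) − 130·(-0.30)] / 17600 = -0.001313
|∇h| = √(-0.001125² + -0.001313²) = 0.001729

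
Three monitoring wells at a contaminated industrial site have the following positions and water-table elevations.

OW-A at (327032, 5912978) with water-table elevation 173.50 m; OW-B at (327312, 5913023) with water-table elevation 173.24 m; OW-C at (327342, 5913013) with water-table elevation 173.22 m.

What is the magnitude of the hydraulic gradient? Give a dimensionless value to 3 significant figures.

Taking OW-A as reference: OW-B−OW-A = (280, 45, -0.26); OW-C−OW-A = (310, 35, -0.28).
Determinant of the coordinate differences = 280·35 − 310·45 = -4150.
∂h/∂x = [(-0.26)·35 − (-0.28)·45] / -4150 = -0.0008434
∂h/∂y = [280·(-0.28) − 310·(-0.26)] / -4150 = -0.0005301
|∇h| = √(-0.0008434² + -0.0005301²) = 0.0009962

0.000996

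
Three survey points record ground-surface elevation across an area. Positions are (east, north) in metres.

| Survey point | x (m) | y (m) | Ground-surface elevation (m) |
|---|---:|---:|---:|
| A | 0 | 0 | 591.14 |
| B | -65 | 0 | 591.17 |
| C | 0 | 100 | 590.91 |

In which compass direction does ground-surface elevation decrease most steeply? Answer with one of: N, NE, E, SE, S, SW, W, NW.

N

∂z/∂x = (591.17 − 591.14) / (-65 − 0) = -0.0004615
∂z/∂y = (590.91 − 591.14) / (100 − 0) = -0.002300
Steepest decrease is along −∇f = (+0.0004615 E, +0.002300 N) → north.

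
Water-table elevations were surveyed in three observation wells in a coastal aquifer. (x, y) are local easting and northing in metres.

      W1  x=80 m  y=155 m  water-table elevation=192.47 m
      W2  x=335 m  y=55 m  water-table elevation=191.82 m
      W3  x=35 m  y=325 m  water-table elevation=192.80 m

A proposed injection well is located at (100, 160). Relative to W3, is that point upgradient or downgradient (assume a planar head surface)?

downgradient

With h = a·x + b·y + c and W1 as origin, the differences give:
  255·a + (-100)·b = -0.65
  (-45)·a + 170·b = +0.33
Eliminate b (×170 and ×(-100), subtract): 38850·a = -77.500 → a = ∂h/∂x = -0.001995
Back-substitute: b = ∂h/∂y = +0.001413.
Head at (100, 160) = 192.47 + (-0.001995)·(20) + (+0.001413)·(5) = 192.44 m.
That is lower than the 192.80 m at W3, so the point is downgradient.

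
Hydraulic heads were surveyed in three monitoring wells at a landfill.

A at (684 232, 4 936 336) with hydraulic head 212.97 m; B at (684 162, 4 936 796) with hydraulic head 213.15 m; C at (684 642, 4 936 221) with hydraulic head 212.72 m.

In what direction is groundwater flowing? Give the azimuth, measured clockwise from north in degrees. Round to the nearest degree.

Taking A as reference: B−A = (-70, 460, +0.18); C−A = (410, -115, -0.25).
Solve a·Δx + b·Δy = Δh: det = (-70)·(-115) − 410·460 = -180550.
∂h/∂x = [(+0.18)·(-115) − (-0.25)·460] / -180550 = -0.0005223
∂h/∂y = [(-70)·(-0.25) − 410·(+0.18)] / -180550 = +0.0003118
Flow direction (−∇h) has components (+0.0005223 E, -0.0003118 N).
Azimuth = atan2(E, N) = atan2(+0.0005223, -0.0003118) = 120.8° ≈ 121°.

121°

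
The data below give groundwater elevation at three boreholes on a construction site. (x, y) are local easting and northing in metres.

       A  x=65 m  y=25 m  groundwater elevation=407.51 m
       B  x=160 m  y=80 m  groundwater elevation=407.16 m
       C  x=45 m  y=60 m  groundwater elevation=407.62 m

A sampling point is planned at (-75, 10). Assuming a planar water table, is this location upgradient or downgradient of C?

Taking A as reference: B−A = (95, 55, -0.35); C−A = (-20, 35, +0.11).
Solve a·Δx + b·Δy = Δh: det = 95·35 − (-20)·55 = 4425.
∂h/∂x = [(-0.35)·35 − (+0.11)·55] / 4425 = -0.004136
∂h/∂y = [95·(+0.11) − (-20)·(-0.35)] / 4425 = +0.0007797
Head at (-75, 10) = 407.51 + (-0.004136)·(-140) + (+0.0007797)·(-15) = 408.08 m.
That is higher than the 407.62 m at C, so the point is upgradient.

upgradient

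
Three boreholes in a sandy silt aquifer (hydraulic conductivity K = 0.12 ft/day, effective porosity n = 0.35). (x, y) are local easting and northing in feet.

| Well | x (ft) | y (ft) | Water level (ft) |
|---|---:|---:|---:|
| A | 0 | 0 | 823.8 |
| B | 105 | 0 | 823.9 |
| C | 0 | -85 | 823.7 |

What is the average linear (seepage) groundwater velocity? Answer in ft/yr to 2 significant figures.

0.19 ft/yr

∂h/∂x = (823.9 − 823.8) / (105 − 0) = +0.0009524
∂h/∂y = (823.7 − 823.8) / (-85 − 0) = +0.001176
|∇h| = √(0.0009524² + 0.001176²) = 0.001513
Seepage velocity v = K·i/n = 0.12 × 0.001513 / 0.35 = 0.0005187 ft/day = 0.1895 ft/yr.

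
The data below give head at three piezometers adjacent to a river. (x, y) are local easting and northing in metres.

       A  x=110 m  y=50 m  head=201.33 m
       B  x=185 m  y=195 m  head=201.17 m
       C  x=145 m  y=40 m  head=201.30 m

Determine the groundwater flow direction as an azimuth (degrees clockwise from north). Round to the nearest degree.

Taking A as reference: B−A = (75, 145, -0.16); C−A = (35, -10, -0.03).
Determinant of the coordinate differences = 75·(-10) − 35·145 = -5825.
∂h/∂x = [(-0.16)·(-10) − (-0.03)·145] / -5825 = -0.001021
∂h/∂y = [75·(-0.03) − 35·(-0.16)] / -5825 = -0.0005751
Flow direction (−∇h) has components (+0.001021 E, +0.0005751 N).
Azimuth = atan2(E, N) = atan2(+0.001021, +0.0005751) = 60.6° ≈ 061°.

061°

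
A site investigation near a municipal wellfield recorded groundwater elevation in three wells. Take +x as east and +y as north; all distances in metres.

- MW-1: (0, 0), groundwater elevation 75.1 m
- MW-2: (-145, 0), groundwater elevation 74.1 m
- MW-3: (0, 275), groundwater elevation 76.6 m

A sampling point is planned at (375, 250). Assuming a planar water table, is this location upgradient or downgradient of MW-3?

upgradient

∂h/∂x = (74.1 − 75.1) / (-145 − 0) = +0.006897
∂h/∂y = (76.6 − 75.1) / (275 − 0) = +0.005455
Head at (375, 250) = 75.1 + (+0.006897)·(375) + (+0.005455)·(250) = 79.05 m.
That is higher than the 76.6 m at MW-3, so the point is upgradient.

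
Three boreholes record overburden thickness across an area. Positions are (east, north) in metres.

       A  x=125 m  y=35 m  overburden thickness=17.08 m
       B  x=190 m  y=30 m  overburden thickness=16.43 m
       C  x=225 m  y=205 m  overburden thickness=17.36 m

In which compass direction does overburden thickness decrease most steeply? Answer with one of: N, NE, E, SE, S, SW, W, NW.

SE

Taking A as reference: B−A = (65, -5, -0.65); C−A = (100, 170, +0.28).
Solve a·Δx + b·Δy = Δd: det = 65·170 − 100·(-5) = 11550.
∂d/∂x = [(-0.65)·170 − (+0.28)·(-5)] / 11550 = -0.009446
∂d/∂y = [65·(+0.28) − 100·(-0.65)] / 11550 = +0.007203
Steepest decrease is along −∇f = (+0.009446 E, -0.007203 N) → southeast.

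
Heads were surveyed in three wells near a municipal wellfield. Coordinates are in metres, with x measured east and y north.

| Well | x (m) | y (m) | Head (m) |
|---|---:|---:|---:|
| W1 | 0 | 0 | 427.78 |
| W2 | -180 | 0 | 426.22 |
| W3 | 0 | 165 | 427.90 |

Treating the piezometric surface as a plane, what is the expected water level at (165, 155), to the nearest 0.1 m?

429.3 m

∂h/∂x = (426.22 − 427.78) / (-180 − 0) = +0.008667
∂h/∂y = (427.90 − 427.78) / (165 − 0) = +0.0007273
h(165, 155) = 427.78 + (+0.008667)·(165) + (+0.0007273)·(155) = 427.78 +1.430 +0.113 = 429.323 m.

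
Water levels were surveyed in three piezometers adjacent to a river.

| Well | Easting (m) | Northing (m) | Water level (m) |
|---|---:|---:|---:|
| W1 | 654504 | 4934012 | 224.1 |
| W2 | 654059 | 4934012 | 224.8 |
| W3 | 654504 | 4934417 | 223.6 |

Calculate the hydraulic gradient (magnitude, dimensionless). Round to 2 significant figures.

∂h/∂x = (224.8 − 224.1) / (654059 − 654504) = -0.001573
∂h/∂y = (223.6 − 224.1) / (4934417 − 4934012) = -0.001235
|∇h| = √(-0.001573² + -0.001235²) = 0.002

0.0020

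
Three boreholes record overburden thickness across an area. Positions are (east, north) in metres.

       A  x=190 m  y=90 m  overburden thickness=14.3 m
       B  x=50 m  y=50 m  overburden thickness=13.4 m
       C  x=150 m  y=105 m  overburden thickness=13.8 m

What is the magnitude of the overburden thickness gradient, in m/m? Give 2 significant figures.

Differences from A: to B (Δx, Δy, Δh) = (-140, -40, -0.9); to C = (-40, 15, -0.5).
Solve a·Δx + b·Δy = Δd: det = (-140)·15 − (-40)·(-40) = -3700.
∂d/∂x = [(-0.9)·15 − (-0.5)·(-40)] / -3700 = +0.009054
∂d/∂y = [(-140)·(-0.5) − (-40)·(-0.9)] / -3700 = -0.009189
|∇f| = √(0.009054² + -0.009189²) = 0.0129 m/m

0.013 m/m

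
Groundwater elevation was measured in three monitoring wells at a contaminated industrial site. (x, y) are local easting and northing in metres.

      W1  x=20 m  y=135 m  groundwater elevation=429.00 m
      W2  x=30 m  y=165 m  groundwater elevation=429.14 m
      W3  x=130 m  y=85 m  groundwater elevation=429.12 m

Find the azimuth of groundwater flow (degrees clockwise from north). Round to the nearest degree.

217°

With h = a·x + b·y + c and W1 as origin, the differences give:
  10·a + 30·b = +0.14
  110·a + (-50)·b = +0.12
Eliminate b (×(-50) and ×30, subtract): -3800·a = -10.600 → a = ∂h/∂x = +0.002789
Back-substitute: b = ∂h/∂y = +0.003737.
Flow direction (−∇h) has components (-0.002789 E, -0.003737 N).
Azimuth = atan2(E, N) = atan2(-0.002789, -0.003737) = 216.7° ≈ 217°.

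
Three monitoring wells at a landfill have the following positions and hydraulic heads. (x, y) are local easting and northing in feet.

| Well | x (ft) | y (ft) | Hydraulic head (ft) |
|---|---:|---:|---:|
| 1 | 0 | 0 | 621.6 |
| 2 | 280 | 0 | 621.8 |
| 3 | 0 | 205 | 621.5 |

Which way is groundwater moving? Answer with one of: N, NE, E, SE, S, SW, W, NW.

NW

∂h/∂x = (621.8 − 621.6) / (280 − 0) = +0.0007143
∂h/∂y = (621.5 − 621.6) / (205 − 0) = -0.0004878
Flow = −∇h = (-0.0007143 east, +0.0004878 north), which points northwest.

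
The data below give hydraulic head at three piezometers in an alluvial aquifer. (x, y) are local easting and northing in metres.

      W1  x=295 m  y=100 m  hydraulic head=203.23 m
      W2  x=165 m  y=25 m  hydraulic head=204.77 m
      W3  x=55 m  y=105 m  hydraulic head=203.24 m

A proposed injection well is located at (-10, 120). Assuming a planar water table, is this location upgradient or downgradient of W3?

Differences from W1: to W2 (Δx, Δy, Δh) = (-130, -75, +1.54); to W3 = (-240, 5, +0.01).
Solve a·Δx + b·Δy = Δh: det = (-130)·5 − (-240)·(-75) = -18650.
∂h/∂x = [(+1.54)·5 − (+0.01)·(-75)] / -18650 = -0.0004531
∂h/∂y = [(-130)·(+0.01) − (-240)·(+1.54)] / -18650 = -0.01975
Head at (-10, 120) = 203.23 + (-0.0004531)·(-305) + (-0.01975)·(20) = 202.97 m.
That is lower than the 203.24 m at W3, so the point is downgradient.

downgradient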